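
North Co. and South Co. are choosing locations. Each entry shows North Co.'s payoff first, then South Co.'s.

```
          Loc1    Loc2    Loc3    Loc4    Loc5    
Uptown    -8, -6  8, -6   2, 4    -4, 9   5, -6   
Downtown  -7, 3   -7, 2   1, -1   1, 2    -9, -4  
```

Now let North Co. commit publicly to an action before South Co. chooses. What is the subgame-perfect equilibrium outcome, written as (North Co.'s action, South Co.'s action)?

(Uptown, Loc4)

Backward induction with North Co. moving first.
- Uptown: BR = Loc4, leader payoff -4.
- Downtown: BR = Loc1, leader payoff -7.
Maximizing over -4, -7, North Co. chooses Uptown. Subgame-perfect outcome: (Uptown, Loc4) with payoffs (-4, 9).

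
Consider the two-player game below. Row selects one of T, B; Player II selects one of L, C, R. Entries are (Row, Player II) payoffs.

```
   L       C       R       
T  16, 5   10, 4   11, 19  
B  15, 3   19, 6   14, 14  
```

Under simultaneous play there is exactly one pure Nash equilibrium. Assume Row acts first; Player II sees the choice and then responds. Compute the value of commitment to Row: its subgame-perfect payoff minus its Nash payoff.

Backward induction with Row moving first.
- T → Player II plays R (best of 5, 4, 19); Row gets 11.
- B → Player II plays R (best of 3, 6, 14); Row gets 14.
Maximizing over 11, 14, Row chooses B. Subgame-perfect outcome: (B, R) with payoffs (14, 14).
Now find the simultaneous Nash equilibrium.
Row's best replies: L→T; C→B; R→B.
Player II's best replies: T→R; B→R.
The unique mutual best reply is (B, R), giving (14, 14).
Row's commitment gain: 14 − 14 = 0.

0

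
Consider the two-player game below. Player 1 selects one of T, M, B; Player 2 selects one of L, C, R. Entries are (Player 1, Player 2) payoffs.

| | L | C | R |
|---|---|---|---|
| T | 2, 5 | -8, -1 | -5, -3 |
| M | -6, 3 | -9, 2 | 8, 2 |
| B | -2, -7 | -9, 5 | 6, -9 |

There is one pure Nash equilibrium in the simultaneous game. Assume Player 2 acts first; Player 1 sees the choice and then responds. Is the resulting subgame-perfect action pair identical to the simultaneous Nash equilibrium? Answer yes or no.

Backward induction with Player 2 moving first.
- L → Player 1 plays T (best of 2, -6, -2); Player 2 gets 5.
- C → Player 1 plays T (best of -8, -9, -9); Player 2 gets -1.
- R → Player 1 plays M (best of -5, 8, 6); Player 2 gets 2.
Player 2's induced payoffs are 5, -1, 2, so Player 2 commits to L. Subgame-perfect outcome: (T, L) with payoffs (2, 5).
Now find the simultaneous Nash equilibrium.
Player 1's best replies: L→T; C→T; R→M.
Player 2's best replies: T→L; M→L; B→C.
Only (T, L) has each player best-responding; Nash payoffs (2, 5).
Sequential outcome (T, L) coincides with the Nash profile (T, L).

yes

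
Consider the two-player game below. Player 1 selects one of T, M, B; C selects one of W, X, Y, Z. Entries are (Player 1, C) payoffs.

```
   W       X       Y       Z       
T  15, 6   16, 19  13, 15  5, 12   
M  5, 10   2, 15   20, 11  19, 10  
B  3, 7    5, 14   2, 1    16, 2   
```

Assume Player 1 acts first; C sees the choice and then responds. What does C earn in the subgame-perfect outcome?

19

Work backward from C's decision.
- T: BR = X, leader payoff 16.
- M: BR = X, leader payoff 2.
- B: BR = X, leader payoff 5.
Player 1's induced payoffs are 16, 2, 5, so Player 1 commits to T. Subgame-perfect outcome: (T, X) with payoffs (16, 19).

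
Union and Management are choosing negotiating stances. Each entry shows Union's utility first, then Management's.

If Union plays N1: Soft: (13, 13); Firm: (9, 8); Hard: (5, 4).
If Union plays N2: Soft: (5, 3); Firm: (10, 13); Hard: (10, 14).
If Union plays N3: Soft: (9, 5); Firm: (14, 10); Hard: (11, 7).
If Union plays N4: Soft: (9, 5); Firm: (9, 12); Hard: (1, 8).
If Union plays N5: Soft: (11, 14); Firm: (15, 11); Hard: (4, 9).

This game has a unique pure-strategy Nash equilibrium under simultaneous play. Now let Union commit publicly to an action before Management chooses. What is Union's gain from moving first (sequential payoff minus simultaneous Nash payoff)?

Work backward from Management's decision.
- N1: BR = Soft, leader payoff 13.
- N2: BR = Hard, leader payoff 10.
- N3: BR = Firm, leader payoff 14.
- N4: BR = Firm, leader payoff 9.
- N5: BR = Soft, leader payoff 11.
Among 13, 10, 14, 9, 11, the best is 14 at N3. Subgame-perfect outcome: (N3, Firm) with payoffs (14, 10).
Under simultaneous play:
Union's best replies: Soft→N1; Firm→N5; Hard→N3.
Management's best replies: N1→Soft; N2→Hard; N3→Firm; N4→Firm; N5→Soft.
The unique mutual best reply is (N1, Soft), giving (13, 13).
Union's commitment gain: 14 − 13 = 1.

1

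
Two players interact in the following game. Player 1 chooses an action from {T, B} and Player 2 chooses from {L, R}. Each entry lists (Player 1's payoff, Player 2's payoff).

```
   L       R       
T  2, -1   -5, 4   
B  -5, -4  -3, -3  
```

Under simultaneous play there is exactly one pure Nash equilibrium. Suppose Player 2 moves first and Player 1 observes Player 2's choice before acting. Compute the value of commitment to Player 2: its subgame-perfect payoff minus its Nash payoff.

Solve by backward induction (Player 2 leads).
- L → Player 1 plays T (best of 2, -5); Player 2 gets -1.
- R → Player 1 plays B (best of -5, -3); Player 2 gets -3.
Maximizing over -1, -3, Player 2 chooses L. Subgame-perfect outcome: (T, L) with payoffs (2, -1).
For the simultaneous game, intersect best replies.
Player 1's best replies: L→T; R→B.
Player 2's best replies: T→R; B→R.
The unique mutual best reply is (B, R), giving (-3, -3).
Player 2's commitment gain: -1 − -3 = 2.

2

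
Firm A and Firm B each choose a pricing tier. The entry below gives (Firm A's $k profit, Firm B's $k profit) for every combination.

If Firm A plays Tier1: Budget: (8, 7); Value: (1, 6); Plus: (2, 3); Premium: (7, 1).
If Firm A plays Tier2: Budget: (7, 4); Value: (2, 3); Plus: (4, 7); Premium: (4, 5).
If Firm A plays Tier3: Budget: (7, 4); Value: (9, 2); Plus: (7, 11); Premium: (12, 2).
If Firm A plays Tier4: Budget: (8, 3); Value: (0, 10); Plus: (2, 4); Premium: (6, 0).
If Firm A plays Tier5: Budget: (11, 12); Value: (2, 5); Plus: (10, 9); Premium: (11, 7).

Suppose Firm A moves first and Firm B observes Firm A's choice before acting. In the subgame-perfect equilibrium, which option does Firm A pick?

Firm B best-responds to each possible Firm A move:
- Tier1 → Firm B plays Budget (best of 7, 6, 3, 1); Firm A gets 8.
- Tier2 → Firm B plays Plus (best of 4, 3, 7, 5); Firm A gets 4.
- Tier3 → Firm B plays Plus (best of 4, 2, 11, 2); Firm A gets 7.
- Tier4 → Firm B plays Value (best of 3, 10, 4, 0); Firm A gets 0.
- Tier5 → Firm B plays Budget (best of 12, 5, 9, 7); Firm A gets 11.
Firm A's induced payoffs are 8, 4, 7, 0, 11, so Firm A commits to Tier5. Subgame-perfect outcome: (Tier5, Budget) with payoffs (11, 12).

Tier5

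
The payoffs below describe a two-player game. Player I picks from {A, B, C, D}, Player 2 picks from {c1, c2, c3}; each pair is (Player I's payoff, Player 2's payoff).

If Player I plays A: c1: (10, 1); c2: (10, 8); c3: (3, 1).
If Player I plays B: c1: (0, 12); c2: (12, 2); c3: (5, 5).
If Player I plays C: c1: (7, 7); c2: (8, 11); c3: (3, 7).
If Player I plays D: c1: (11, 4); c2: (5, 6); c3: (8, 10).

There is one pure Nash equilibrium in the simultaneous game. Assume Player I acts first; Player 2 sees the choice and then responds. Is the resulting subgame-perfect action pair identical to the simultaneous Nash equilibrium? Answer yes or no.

no

Solve by backward induction (Player I leads).
- A: Player 2 compares 1, 8, 1 and picks c2; Player I would get 10.
- B: Player 2 compares 12, 2, 5 and picks c1; Player I would get 0.
- C: Player 2 compares 7, 11, 7 and picks c2; Player I would get 8.
- D: Player 2 compares 4, 6, 10 and picks c3; Player I would get 8.
Player I's induced payoffs are 10, 0, 8, 8, so Player I commits to A. Subgame-perfect outcome: (A, c2) with payoffs (10, 8).
Now find the simultaneous Nash equilibrium.
Player I's best replies: c1→D; c2→B; c3→D.
Player 2's best replies: A→c2; B→c1; C→c2; D→c3.
Only (D, c3) has each player best-responding; Nash payoffs (8, 10).
Sequential outcome (A, c2) differs from the Nash profile (D, c3).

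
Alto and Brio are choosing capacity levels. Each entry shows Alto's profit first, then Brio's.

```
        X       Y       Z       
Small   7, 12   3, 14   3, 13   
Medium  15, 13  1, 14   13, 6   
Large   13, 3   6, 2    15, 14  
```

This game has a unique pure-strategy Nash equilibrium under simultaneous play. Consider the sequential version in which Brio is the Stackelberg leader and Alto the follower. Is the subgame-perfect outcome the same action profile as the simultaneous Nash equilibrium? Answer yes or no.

Alto best-responds to each possible Brio move:
- X: BR = Medium, leader payoff 13.
- Y: BR = Large, leader payoff 2.
- Z: BR = Large, leader payoff 14.
Maximizing over 13, 2, 14, Brio chooses Z. Subgame-perfect outcome: (Large, Z) with payoffs (15, 14).
For the simultaneous game, intersect best replies.
Alto's best replies: X→Medium; Y→Large; Z→Large.
Brio's best replies: Small→Y; Medium→Y; Large→Z.
Only (Large, Z) has each player best-responding; Nash payoffs (15, 14).
Sequential outcome (Large, Z) coincides with the Nash profile (Large, Z).

yes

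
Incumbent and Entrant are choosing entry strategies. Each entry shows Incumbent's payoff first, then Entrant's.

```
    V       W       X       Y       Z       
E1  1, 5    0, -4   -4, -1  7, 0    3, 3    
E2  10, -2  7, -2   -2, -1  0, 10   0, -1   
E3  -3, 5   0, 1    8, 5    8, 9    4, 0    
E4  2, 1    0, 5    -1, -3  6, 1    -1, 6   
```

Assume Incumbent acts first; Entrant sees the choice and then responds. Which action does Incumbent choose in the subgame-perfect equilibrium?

E3

Entrant best-responds to each possible Incumbent move:
- E1: Entrant compares 5, -4, -1, 0, 3 and picks V; Incumbent would get 1.
- E2: Entrant compares -2, -2, -1, 10, -1 and picks Y; Incumbent would get 0.
- E3: Entrant compares 5, 1, 5, 9, 0 and picks Y; Incumbent would get 8.
- E4: Entrant compares 1, 5, -3, 1, 6 and picks Z; Incumbent would get -1.
Maximizing over 1, 0, 8, -1, Incumbent chooses E3. Subgame-perfect outcome: (E3, Y) with payoffs (8, 9).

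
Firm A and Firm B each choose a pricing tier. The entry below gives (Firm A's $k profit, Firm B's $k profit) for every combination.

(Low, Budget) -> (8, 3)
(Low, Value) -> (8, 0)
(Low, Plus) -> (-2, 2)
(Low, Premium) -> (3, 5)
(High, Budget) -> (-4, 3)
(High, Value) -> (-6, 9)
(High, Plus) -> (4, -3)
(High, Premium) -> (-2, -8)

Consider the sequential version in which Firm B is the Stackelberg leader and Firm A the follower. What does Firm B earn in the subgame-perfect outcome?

Solve by backward induction (Firm B leads).
- Budget → Firm A plays Low (best of 8, -4); Firm B gets 3.
- Value → Firm A plays Low (best of 8, -6); Firm B gets 0.
- Plus → Firm A plays High (best of -2, 4); Firm B gets -3.
- Premium → Firm A plays Low (best of 3, -2); Firm B gets 5.
Among 3, 0, -3, 5, the best is 5 at Premium. Subgame-perfect outcome: (Low, Premium) with payoffs (3, 5).

5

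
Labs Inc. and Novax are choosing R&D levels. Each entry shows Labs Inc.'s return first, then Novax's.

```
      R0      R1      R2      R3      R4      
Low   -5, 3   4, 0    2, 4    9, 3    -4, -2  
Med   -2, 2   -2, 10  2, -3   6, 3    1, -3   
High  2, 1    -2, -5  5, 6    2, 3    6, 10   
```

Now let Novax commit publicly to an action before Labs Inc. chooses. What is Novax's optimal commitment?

R4

Backward induction with Novax moving first.
- R0 → Labs Inc. plays High (best of -5, -2, 2); Novax gets 1.
- R1 → Labs Inc. plays Low (best of 4, -2, -2); Novax gets 0.
- R2 → Labs Inc. plays High (best of 2, 2, 5); Novax gets 6.
- R3 → Labs Inc. plays Low (best of 9, 6, 2); Novax gets 3.
- R4 → Labs Inc. plays High (best of -4, 1, 6); Novax gets 10.
Novax's induced payoffs are 1, 0, 6, 3, 10, so Novax commits to R4. Subgame-perfect outcome: (High, R4) with payoffs (6, 10).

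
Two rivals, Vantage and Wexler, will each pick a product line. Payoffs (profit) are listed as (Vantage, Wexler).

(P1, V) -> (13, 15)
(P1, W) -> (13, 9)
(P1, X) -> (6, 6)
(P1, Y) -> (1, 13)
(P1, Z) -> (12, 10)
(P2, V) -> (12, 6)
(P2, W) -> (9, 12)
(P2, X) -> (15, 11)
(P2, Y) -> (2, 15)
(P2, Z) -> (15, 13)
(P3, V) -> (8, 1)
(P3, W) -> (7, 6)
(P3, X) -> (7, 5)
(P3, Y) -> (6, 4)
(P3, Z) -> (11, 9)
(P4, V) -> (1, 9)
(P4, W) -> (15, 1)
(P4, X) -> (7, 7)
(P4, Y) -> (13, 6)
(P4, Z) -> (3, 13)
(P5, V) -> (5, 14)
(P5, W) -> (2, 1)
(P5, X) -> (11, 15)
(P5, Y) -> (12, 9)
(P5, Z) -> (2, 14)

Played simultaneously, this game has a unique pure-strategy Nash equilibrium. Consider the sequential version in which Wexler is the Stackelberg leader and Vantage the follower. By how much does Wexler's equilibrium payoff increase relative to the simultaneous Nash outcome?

Work backward from Vantage's decision.
- V → Vantage plays P1 (best of 13, 12, 8, 1, 5); Wexler gets 15.
- W → Vantage plays P4 (best of 13, 9, 7, 15, 2); Wexler gets 1.
- X → Vantage plays P2 (best of 6, 15, 7, 7, 11); Wexler gets 11.
- Y → Vantage plays P4 (best of 1, 2, 6, 13, 12); Wexler gets 6.
- Z → Vantage plays P2 (best of 12, 15, 11, 3, 2); Wexler gets 13.
Among 15, 1, 11, 6, 13, the best is 15 at V. Subgame-perfect outcome: (P1, V) with payoffs (13, 15).
For the simultaneous game, intersect best replies.
Vantage's best replies: V→P1; W→P4; X→P2; Y→P4; Z→P2.
Wexler's best replies: P1→V; P2→Y; P3→Z; P4→Z; P5→X.
The unique mutual best reply is (P1, V), giving (13, 15).
Wexler's commitment gain: 15 − 15 = 0.

0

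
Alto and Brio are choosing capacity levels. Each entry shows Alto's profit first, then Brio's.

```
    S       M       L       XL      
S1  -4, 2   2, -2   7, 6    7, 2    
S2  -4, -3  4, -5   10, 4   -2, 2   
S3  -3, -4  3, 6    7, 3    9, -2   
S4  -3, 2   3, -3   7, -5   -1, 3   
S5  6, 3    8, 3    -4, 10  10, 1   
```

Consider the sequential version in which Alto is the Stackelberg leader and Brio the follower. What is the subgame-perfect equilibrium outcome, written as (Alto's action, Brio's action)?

Backward induction with Alto moving first.
- S1: Brio compares 2, -2, 6, 2 and picks L; Alto would get 7.
- S2: Brio compares -3, -5, 4, 2 and picks L; Alto would get 10.
- S3: Brio compares -4, 6, 3, -2 and picks M; Alto would get 3.
- S4: Brio compares 2, -3, -5, 3 and picks XL; Alto would get -1.
- S5: Brio compares 3, 3, 10, 1 and picks L; Alto would get -4.
Among 7, 10, 3, -1, -4, the best is 10 at S2. Subgame-perfect outcome: (S2, L) with payoffs (10, 4).

(S2, L)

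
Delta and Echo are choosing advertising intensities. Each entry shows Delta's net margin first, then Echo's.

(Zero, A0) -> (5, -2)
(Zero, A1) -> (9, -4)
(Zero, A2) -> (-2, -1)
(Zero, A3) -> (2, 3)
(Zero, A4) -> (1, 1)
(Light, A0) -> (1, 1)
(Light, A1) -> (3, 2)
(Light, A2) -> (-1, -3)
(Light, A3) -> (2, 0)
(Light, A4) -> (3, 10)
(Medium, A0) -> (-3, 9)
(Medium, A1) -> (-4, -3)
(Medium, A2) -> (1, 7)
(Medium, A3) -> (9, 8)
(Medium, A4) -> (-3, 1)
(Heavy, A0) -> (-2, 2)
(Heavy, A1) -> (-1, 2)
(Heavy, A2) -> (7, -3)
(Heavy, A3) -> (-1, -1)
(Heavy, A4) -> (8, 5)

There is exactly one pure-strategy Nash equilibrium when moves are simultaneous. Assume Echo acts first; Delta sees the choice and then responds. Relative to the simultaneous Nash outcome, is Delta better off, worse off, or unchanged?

better off

Delta best-responds to each possible Echo move:
- A0: Delta compares 5, 1, -3, -2 and picks Zero; Echo would get -2.
- A1: Delta compares 9, 3, -4, -1 and picks Zero; Echo would get -4.
- A2: Delta compares -2, -1, 1, 7 and picks Heavy; Echo would get -3.
- A3: Delta compares 2, 2, 9, -1 and picks Medium; Echo would get 8.
- A4: Delta compares 1, 3, -3, 8 and picks Heavy; Echo would get 5.
Among -2, -4, -3, 8, 5, the best is 8 at A3. Subgame-perfect outcome: (Medium, A3) with payoffs (9, 8).
For the simultaneous game, intersect best replies.
Delta's best replies: A0→Zero; A1→Zero; A2→Heavy; A3→Medium; A4→Heavy.
Echo's best replies: Zero→A3; Light→A4; Medium→A0; Heavy→A4.
Only (Heavy, A4) has each player best-responding; Nash payoffs (8, 5).
Delta earns 9 sequentially versus 8 at the Nash outcome: better off.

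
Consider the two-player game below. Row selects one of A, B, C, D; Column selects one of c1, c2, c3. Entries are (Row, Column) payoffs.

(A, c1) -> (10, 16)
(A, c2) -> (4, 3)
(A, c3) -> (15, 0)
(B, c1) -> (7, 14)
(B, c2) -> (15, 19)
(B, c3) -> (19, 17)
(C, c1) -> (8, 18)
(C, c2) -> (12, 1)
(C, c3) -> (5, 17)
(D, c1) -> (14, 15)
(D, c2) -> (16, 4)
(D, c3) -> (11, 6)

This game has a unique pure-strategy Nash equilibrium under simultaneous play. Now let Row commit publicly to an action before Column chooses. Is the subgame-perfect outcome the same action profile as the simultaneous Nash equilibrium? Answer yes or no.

no

Backward induction with Row moving first.
- A: Column compares 16, 3, 0 and picks c1; Row would get 10.
- B: Column compares 14, 19, 17 and picks c2; Row would get 15.
- C: Column compares 18, 1, 17 and picks c1; Row would get 8.
- D: Column compares 15, 4, 6 and picks c1; Row would get 14.
Maximizing over 10, 15, 8, 14, Row chooses B. Subgame-perfect outcome: (B, c2) with payoffs (15, 19).
For the simultaneous game, intersect best replies.
Row's best replies: c1→D; c2→D; c3→B.
Column's best replies: A→c1; B→c2; C→c1; D→c1.
The unique mutual best reply is (D, c1), giving (14, 15).
Sequential outcome (B, c2) differs from the Nash profile (D, c1).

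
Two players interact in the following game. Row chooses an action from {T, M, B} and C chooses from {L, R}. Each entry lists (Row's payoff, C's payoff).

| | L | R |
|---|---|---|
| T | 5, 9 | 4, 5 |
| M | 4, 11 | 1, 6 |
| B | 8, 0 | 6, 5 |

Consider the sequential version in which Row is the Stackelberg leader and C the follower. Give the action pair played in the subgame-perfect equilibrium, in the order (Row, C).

(B, R)

C best-responds to each possible Row move:
- T → C plays L (best of 9, 5); Row gets 5.
- M → C plays L (best of 11, 6); Row gets 4.
- B → C plays R (best of 0, 5); Row gets 6.
Maximizing over 5, 4, 6, Row chooses B. Subgame-perfect outcome: (B, R) with payoffs (6, 5).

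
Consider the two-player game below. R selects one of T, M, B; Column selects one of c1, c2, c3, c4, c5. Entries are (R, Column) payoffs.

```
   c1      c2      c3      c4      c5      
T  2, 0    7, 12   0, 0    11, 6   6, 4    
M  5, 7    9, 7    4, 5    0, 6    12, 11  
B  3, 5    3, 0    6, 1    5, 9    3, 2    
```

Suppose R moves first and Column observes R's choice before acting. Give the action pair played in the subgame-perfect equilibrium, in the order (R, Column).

Work backward from Column's decision.
- T → Column plays c2 (best of 0, 12, 0, 6, 4); R gets 7.
- M → Column plays c5 (best of 7, 7, 5, 6, 11); R gets 12.
- B → Column plays c4 (best of 5, 0, 1, 9, 2); R gets 5.
Maximizing over 7, 12, 5, R chooses M. Subgame-perfect outcome: (M, c5) with payoffs (12, 11).

(M, c5)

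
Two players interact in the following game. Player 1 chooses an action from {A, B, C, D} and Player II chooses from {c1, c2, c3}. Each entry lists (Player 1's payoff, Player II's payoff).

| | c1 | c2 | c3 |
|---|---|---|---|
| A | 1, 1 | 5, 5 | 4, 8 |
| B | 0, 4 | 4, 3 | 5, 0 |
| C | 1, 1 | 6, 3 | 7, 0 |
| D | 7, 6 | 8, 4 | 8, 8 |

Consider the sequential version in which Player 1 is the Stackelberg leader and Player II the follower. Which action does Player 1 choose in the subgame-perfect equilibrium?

Work backward from Player II's decision.
- A: BR = c3, leader payoff 4.
- B: BR = c1, leader payoff 0.
- C: BR = c2, leader payoff 6.
- D: BR = c3, leader payoff 8.
Maximizing over 4, 0, 6, 8, Player 1 chooses D. Subgame-perfect outcome: (D, c3) with payoffs (8, 8).

D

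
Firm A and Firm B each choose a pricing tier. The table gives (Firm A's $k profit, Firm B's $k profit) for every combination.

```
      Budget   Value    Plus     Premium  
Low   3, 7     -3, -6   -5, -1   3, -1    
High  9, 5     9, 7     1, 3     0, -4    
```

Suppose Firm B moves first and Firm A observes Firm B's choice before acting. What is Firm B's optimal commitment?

Value

Backward induction with Firm B moving first.
- Budget: Firm A compares 3, 9 and picks High; Firm B would get 5.
- Value: Firm A compares -3, 9 and picks High; Firm B would get 7.
- Plus: Firm A compares -5, 1 and picks High; Firm B would get 3.
- Premium: Firm A compares 3, 0 and picks Low; Firm B would get -1.
Maximizing over 5, 7, 3, -1, Firm B chooses Value. Subgame-perfect outcome: (High, Value) with payoffs (9, 7).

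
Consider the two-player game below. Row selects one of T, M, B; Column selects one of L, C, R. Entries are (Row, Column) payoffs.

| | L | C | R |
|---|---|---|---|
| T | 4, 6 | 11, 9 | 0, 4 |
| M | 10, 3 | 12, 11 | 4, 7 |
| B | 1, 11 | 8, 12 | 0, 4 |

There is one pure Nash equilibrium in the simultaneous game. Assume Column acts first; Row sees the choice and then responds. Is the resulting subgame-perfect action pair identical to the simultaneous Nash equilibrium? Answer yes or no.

Work backward from Row's decision.
- L → Row plays M (best of 4, 10, 1); Column gets 3.
- C → Row plays M (best of 11, 12, 8); Column gets 11.
- R → Row plays M (best of 0, 4, 0); Column gets 7.
Among 3, 11, 7, the best is 11 at C. Subgame-perfect outcome: (M, C) with payoffs (12, 11).
Under simultaneous play:
Row's best replies: L→M; C→M; R→M.
Column's best replies: T→C; M→C; B→C.
The unique mutual best reply is (M, C), giving (12, 11).
Sequential outcome (M, C) coincides with the Nash profile (M, C).

yes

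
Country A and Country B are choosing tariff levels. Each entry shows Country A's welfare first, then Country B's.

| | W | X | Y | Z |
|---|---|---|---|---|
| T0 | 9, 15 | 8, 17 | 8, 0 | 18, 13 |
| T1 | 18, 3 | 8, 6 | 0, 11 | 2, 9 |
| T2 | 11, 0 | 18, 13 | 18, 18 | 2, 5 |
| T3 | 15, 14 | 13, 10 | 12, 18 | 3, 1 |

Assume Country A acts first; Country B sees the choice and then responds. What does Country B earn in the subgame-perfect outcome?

18

Backward induction with Country A moving first.
- T0: BR = X, leader payoff 8.
- T1: BR = Y, leader payoff 0.
- T2: BR = Y, leader payoff 18.
- T3: BR = Y, leader payoff 12.
Country A's induced payoffs are 8, 0, 18, 12, so Country A commits to T2. Subgame-perfect outcome: (T2, Y) with payoffs (18, 18).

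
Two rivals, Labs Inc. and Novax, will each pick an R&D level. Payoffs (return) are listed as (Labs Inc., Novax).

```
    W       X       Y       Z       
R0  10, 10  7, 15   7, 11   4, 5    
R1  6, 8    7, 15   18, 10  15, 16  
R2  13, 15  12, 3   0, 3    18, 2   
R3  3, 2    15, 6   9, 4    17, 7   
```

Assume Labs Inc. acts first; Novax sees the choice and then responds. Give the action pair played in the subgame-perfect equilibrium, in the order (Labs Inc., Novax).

(R3, Z)

Backward induction with Labs Inc. moving first.
- R0 → Novax plays X (best of 10, 15, 11, 5); Labs Inc. gets 7.
- R1 → Novax plays Z (best of 8, 15, 10, 16); Labs Inc. gets 15.
- R2 → Novax plays W (best of 15, 3, 3, 2); Labs Inc. gets 13.
- R3 → Novax plays Z (best of 2, 6, 4, 7); Labs Inc. gets 17.
Maximizing over 7, 15, 13, 17, Labs Inc. chooses R3. Subgame-perfect outcome: (R3, Z) with payoffs (17, 7).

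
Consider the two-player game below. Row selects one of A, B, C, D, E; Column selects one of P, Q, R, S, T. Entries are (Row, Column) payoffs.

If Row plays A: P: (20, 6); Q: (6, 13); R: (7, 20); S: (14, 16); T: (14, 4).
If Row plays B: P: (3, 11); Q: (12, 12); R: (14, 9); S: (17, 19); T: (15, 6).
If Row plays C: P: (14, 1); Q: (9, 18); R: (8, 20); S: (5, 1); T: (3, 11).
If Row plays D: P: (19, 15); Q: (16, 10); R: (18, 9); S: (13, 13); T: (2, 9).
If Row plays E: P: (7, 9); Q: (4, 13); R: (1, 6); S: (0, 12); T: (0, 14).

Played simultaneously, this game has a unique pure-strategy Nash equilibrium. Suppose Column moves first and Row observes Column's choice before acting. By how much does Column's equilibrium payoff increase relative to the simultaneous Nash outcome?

0

Backward induction with Column moving first.
- P: BR = A, leader payoff 6.
- Q: BR = D, leader payoff 10.
- R: BR = D, leader payoff 9.
- S: BR = B, leader payoff 19.
- T: BR = B, leader payoff 6.
Column's induced payoffs are 6, 10, 9, 19, 6, so Column commits to S. Subgame-perfect outcome: (B, S) with payoffs (17, 19).
Under simultaneous play:
Row's best replies: P→A; Q→D; R→D; S→B; T→B.
Column's best replies: A→R; B→S; C→R; D→P; E→T.
Only (B, S) has each player best-responding; Nash payoffs (17, 19).
Column's commitment gain: 19 − 19 = 0.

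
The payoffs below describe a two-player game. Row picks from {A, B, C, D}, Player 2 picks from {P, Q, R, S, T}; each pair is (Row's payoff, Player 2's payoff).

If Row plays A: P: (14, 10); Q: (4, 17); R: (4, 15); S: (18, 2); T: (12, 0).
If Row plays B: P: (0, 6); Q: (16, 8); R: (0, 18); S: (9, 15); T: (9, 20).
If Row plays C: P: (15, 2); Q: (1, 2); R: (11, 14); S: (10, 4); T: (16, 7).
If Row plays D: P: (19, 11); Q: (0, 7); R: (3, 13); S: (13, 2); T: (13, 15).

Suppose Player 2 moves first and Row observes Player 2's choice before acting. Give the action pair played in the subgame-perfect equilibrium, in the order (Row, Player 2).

Backward induction with Player 2 moving first.
- P: Row compares 14, 0, 15, 19 and picks D; Player 2 would get 11.
- Q: Row compares 4, 16, 1, 0 and picks B; Player 2 would get 8.
- R: Row compares 4, 0, 11, 3 and picks C; Player 2 would get 14.
- S: Row compares 18, 9, 10, 13 and picks A; Player 2 would get 2.
- T: Row compares 12, 9, 16, 13 and picks C; Player 2 would get 7.
Among 11, 8, 14, 2, 7, the best is 14 at R. Subgame-perfect outcome: (C, R) with payoffs (11, 14).

(C, R)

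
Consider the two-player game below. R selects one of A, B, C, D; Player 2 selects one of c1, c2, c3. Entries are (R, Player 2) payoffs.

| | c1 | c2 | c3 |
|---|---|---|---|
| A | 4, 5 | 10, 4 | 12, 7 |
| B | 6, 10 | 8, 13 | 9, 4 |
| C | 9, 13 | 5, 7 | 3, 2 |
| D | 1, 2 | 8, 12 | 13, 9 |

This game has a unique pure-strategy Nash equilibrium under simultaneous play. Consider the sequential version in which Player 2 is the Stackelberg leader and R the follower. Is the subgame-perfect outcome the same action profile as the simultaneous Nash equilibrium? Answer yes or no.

Work backward from R's decision.
- c1 → R plays C (best of 4, 6, 9, 1); Player 2 gets 13.
- c2 → R plays A (best of 10, 8, 5, 8); Player 2 gets 4.
- c3 → R plays D (best of 12, 9, 3, 13); Player 2 gets 9.
Maximizing over 13, 4, 9, Player 2 chooses c1. Subgame-perfect outcome: (C, c1) with payoffs (9, 13).
For the simultaneous game, intersect best replies.
R's best replies: c1→C; c2→A; c3→D.
Player 2's best replies: A→c3; B→c2; C→c1; D→c2.
Only (C, c1) has each player best-responding; Nash payoffs (9, 13).
Sequential outcome (C, c1) coincides with the Nash profile (C, c1).

yes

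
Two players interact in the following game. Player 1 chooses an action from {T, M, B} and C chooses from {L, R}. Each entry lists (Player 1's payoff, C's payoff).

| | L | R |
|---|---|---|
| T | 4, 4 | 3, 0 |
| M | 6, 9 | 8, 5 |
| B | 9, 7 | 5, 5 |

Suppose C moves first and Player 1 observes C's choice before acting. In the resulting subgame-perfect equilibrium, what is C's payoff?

7

Work backward from Player 1's decision.
- L: Player 1 compares 4, 6, 9 and picks B; C would get 7.
- R: Player 1 compares 3, 8, 5 and picks M; C would get 5.
Maximizing over 7, 5, C chooses L. Subgame-perfect outcome: (B, L) with payoffs (9, 7).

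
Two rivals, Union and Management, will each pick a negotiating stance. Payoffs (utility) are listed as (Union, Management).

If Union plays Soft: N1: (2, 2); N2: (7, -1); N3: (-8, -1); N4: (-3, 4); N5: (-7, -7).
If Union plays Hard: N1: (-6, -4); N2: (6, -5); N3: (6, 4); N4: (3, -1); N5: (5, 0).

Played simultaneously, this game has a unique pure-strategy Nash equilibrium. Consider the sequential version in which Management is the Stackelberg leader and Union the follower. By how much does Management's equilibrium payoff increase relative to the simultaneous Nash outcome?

Solve by backward induction (Management leads).
- N1: BR = Soft, leader payoff 2.
- N2: BR = Soft, leader payoff -1.
- N3: BR = Hard, leader payoff 4.
- N4: BR = Hard, leader payoff -1.
- N5: BR = Hard, leader payoff 0.
Among 2, -1, 4, -1, 0, the best is 4 at N3. Subgame-perfect outcome: (Hard, N3) with payoffs (6, 4).
Now find the simultaneous Nash equilibrium.
Union's best replies: N1→Soft; N2→Soft; N3→Hard; N4→Hard; N5→Hard.
Management's best replies: Soft→N4; Hard→N3.
Only (Hard, N3) has each player best-responding; Nash payoffs (6, 4).
Management's commitment gain: 4 − 4 = 0.

0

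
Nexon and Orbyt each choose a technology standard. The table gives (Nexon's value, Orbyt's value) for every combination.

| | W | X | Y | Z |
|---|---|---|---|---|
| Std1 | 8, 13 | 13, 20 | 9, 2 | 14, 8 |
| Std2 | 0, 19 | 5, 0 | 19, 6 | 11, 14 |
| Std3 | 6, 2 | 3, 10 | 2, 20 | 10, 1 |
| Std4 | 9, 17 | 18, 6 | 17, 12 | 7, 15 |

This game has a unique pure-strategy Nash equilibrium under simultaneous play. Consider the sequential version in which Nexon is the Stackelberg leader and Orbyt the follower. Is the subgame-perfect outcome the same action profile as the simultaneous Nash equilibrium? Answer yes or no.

Backward induction with Nexon moving first.
- Std1: BR = X, leader payoff 13.
- Std2: BR = W, leader payoff 0.
- Std3: BR = Y, leader payoff 2.
- Std4: BR = W, leader payoff 9.
Maximizing over 13, 0, 2, 9, Nexon chooses Std1. Subgame-perfect outcome: (Std1, X) with payoffs (13, 20).
For the simultaneous game, intersect best replies.
Nexon's best replies: W→Std4; X→Std4; Y→Std2; Z→Std1.
Orbyt's best replies: Std1→X; Std2→W; Std3→Y; Std4→W.
The unique mutual best reply is (Std4, W), giving (9, 17).
Sequential outcome (Std1, X) differs from the Nash profile (Std4, W).

no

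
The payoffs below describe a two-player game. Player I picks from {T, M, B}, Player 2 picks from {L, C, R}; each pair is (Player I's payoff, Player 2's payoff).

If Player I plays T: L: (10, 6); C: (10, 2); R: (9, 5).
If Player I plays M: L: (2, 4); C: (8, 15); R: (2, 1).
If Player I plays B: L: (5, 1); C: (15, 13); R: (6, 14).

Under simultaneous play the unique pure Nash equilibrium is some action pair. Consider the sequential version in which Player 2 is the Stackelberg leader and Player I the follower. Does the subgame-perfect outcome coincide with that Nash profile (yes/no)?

no

Work backward from Player I's decision.
- L: Player I compares 10, 2, 5 and picks T; Player 2 would get 6.
- C: Player I compares 10, 8, 15 and picks B; Player 2 would get 13.
- R: Player I compares 9, 2, 6 and picks T; Player 2 would get 5.
Player 2's induced payoffs are 6, 13, 5, so Player 2 commits to C. Subgame-perfect outcome: (B, C) with payoffs (15, 13).
Now find the simultaneous Nash equilibrium.
Player I's best replies: L→T; C→B; R→T.
Player 2's best replies: T→L; M→C; B→R.
Only (T, L) has each player best-responding; Nash payoffs (10, 6).
Sequential outcome (B, C) differs from the Nash profile (T, L).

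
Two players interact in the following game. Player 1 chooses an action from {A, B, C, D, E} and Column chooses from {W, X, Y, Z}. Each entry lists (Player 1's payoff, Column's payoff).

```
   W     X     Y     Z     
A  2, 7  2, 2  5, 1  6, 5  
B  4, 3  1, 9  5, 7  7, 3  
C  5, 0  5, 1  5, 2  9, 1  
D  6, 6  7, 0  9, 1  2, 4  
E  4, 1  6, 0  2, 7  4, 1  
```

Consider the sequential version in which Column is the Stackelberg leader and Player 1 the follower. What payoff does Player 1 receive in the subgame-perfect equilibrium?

6

Work backward from Player 1's decision.
- W → Player 1 plays D (best of 2, 4, 5, 6, 4); Column gets 6.
- X → Player 1 plays D (best of 2, 1, 5, 7, 6); Column gets 0.
- Y → Player 1 plays D (best of 5, 5, 5, 9, 2); Column gets 1.
- Z → Player 1 plays C (best of 6, 7, 9, 2, 4); Column gets 1.
Maximizing over 6, 0, 1, 1, Column chooses W. Subgame-perfect outcome: (D, W) with payoffs (6, 6).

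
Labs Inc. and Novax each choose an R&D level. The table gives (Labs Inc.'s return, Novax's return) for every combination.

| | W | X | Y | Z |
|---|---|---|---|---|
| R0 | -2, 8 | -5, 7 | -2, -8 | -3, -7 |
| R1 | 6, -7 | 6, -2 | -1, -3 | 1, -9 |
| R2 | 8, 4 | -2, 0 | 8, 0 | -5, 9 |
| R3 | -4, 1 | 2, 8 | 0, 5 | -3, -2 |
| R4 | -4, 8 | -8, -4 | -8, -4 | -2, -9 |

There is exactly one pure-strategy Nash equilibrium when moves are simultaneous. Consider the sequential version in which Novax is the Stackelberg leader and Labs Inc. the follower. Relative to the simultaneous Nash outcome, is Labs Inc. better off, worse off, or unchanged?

Backward induction with Novax moving first.
- W: BR = R2, leader payoff 4.
- X: BR = R1, leader payoff -2.
- Y: BR = R2, leader payoff 0.
- Z: BR = R1, leader payoff -9.
Novax's induced payoffs are 4, -2, 0, -9, so Novax commits to W. Subgame-perfect outcome: (R2, W) with payoffs (8, 4).
Now find the simultaneous Nash equilibrium.
Labs Inc.'s best replies: W→R2; X→R1; Y→R2; Z→R1.
Novax's best replies: R0→W; R1→X; R2→Z; R3→X; R4→W.
The unique mutual best reply is (R1, X), giving (6, -2).
Labs Inc. earns 8 sequentially versus 6 at the Nash outcome: better off.

better off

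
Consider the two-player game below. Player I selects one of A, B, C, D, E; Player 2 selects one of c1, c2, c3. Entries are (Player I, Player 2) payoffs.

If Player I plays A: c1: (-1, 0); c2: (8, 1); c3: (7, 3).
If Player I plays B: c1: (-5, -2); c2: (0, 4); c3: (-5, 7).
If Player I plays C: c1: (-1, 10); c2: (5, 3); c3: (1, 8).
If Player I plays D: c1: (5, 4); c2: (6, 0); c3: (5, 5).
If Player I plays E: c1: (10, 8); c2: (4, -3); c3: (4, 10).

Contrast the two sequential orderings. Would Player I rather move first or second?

second

If Player I leads: Player 2's best replies are A→c3, B→c3, C→c1, D→c3, E→c3; Player I's induced payoffs 7, -5, -1, 5, 4; outcome (A, c3), payoffs (7, 3).
If Player 2 leads: Player I's best replies are c1→E, c2→A, c3→A; Player 2's induced payoffs 8, 1, 3; outcome (E, c1), payoffs (10, 8).
Player I gets 7 moving first and 10 moving second, so Player I prefers to move second.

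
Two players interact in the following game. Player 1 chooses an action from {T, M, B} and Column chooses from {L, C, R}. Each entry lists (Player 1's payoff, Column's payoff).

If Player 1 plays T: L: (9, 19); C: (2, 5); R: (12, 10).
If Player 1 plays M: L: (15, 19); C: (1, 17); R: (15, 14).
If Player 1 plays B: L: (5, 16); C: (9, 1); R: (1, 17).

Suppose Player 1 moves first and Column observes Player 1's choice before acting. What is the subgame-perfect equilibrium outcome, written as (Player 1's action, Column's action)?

Work backward from Column's decision.
- T: Column compares 19, 5, 10 and picks L; Player 1 would get 9.
- M: Column compares 19, 17, 14 and picks L; Player 1 would get 15.
- B: Column compares 16, 1, 17 and picks R; Player 1 would get 1.
Among 9, 15, 1, the best is 15 at M. Subgame-perfect outcome: (M, L) with payoffs (15, 19).

(M, L)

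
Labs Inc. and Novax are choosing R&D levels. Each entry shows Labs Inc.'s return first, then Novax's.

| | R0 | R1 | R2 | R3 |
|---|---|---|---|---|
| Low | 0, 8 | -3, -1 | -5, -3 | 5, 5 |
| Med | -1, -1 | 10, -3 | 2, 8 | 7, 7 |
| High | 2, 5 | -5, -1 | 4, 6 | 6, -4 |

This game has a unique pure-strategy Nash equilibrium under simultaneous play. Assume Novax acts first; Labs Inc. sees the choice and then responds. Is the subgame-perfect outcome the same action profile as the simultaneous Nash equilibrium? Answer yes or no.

no

Labs Inc. best-responds to each possible Novax move:
- R0: BR = High, leader payoff 5.
- R1: BR = Med, leader payoff -3.
- R2: BR = High, leader payoff 6.
- R3: BR = Med, leader payoff 7.
Novax's induced payoffs are 5, -3, 6, 7, so Novax commits to R3. Subgame-perfect outcome: (Med, R3) with payoffs (7, 7).
Now find the simultaneous Nash equilibrium.
Labs Inc.'s best replies: R0→High; R1→Med; R2→High; R3→Med.
Novax's best replies: Low→R0; Med→R2; High→R2.
The unique mutual best reply is (High, R2), giving (4, 6).
Sequential outcome (Med, R3) differs from the Nash profile (High, R2).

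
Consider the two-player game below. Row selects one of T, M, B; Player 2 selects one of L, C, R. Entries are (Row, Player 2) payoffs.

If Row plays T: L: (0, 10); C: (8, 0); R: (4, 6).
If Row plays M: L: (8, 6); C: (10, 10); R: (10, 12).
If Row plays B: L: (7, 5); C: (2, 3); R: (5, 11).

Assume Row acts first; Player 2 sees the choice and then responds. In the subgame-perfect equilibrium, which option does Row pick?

Backward induction with Row moving first.
- T → Player 2 plays L (best of 10, 0, 6); Row gets 0.
- M → Player 2 plays R (best of 6, 10, 12); Row gets 10.
- B → Player 2 plays R (best of 5, 3, 11); Row gets 5.
Among 0, 10, 5, the best is 10 at M. Subgame-perfect outcome: (M, R) with payoffs (10, 12).

M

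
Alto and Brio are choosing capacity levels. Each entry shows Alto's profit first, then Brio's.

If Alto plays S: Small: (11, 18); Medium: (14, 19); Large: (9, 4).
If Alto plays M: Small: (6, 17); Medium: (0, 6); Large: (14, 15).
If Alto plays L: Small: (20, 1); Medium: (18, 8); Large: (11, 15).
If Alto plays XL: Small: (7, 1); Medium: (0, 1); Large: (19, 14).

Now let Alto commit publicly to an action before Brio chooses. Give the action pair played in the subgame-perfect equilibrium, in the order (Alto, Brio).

(XL, Large)

Work backward from Brio's decision.
- S: BR = Medium, leader payoff 14.
- M: BR = Small, leader payoff 6.
- L: BR = Large, leader payoff 11.
- XL: BR = Large, leader payoff 19.
Alto's induced payoffs are 14, 6, 11, 19, so Alto commits to XL. Subgame-perfect outcome: (XL, Large) with payoffs (19, 14).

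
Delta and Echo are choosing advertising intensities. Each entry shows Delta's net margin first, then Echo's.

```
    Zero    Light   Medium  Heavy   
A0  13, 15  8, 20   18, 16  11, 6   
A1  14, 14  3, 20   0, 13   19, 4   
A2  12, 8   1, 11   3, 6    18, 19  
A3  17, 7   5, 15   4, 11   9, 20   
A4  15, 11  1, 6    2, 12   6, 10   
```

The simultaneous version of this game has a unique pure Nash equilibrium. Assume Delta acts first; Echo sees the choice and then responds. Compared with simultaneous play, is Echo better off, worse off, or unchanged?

worse off

Solve by backward induction (Delta leads).
- A0: Echo compares 15, 20, 16, 6 and picks Light; Delta would get 8.
- A1: Echo compares 14, 20, 13, 4 and picks Light; Delta would get 3.
- A2: Echo compares 8, 11, 6, 19 and picks Heavy; Delta would get 18.
- A3: Echo compares 7, 15, 11, 20 and picks Heavy; Delta would get 9.
- A4: Echo compares 11, 6, 12, 10 and picks Medium; Delta would get 2.
Among 8, 3, 18, 9, 2, the best is 18 at A2. Subgame-perfect outcome: (A2, Heavy) with payoffs (18, 19).
For the simultaneous game, intersect best replies.
Delta's best replies: Zero→A3; Light→A0; Medium→A0; Heavy→A1.
Echo's best replies: A0→Light; A1→Light; A2→Heavy; A3→Heavy; A4→Medium.
The unique mutual best reply is (A0, Light), giving (8, 20).
Echo earns 19 sequentially versus 20 at the Nash outcome: worse off.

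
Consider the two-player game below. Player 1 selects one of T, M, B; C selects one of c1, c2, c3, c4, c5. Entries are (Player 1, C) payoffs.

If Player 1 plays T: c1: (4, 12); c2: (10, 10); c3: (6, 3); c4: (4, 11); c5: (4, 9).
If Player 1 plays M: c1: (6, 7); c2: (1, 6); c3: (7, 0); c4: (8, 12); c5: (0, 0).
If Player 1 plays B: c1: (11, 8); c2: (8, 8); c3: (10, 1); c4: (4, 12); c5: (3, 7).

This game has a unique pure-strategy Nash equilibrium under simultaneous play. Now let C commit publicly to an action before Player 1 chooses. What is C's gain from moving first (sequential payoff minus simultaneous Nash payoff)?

Work backward from Player 1's decision.
- c1: BR = B, leader payoff 8.
- c2: BR = T, leader payoff 10.
- c3: BR = B, leader payoff 1.
- c4: BR = M, leader payoff 12.
- c5: BR = T, leader payoff 9.
C's induced payoffs are 8, 10, 1, 12, 9, so C commits to c4. Subgame-perfect outcome: (M, c4) with payoffs (8, 12).
Now find the simultaneous Nash equilibrium.
Player 1's best replies: c1→B; c2→T; c3→B; c4→M; c5→T.
C's best replies: T→c1; M→c4; B→c4.
Only (M, c4) has each player best-responding; Nash payoffs (8, 12).
C's commitment gain: 12 − 12 = 0.

0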